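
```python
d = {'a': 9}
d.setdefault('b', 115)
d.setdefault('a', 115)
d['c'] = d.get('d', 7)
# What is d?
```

After line 1: d = {'a': 9}
After line 2 (setdefault adds 'b'=115): d = {'a': 9, 'b': 115}
After line 3 (setdefault 'a' no-op, already exists): d = {'a': 9, 'b': 115}
After line 4 (get('d', 7) returns default since 'd' not in d): d = {'a': 9, 'b': 115, 'c': 7}

{'a': 9, 'b': 115, 'c': 7}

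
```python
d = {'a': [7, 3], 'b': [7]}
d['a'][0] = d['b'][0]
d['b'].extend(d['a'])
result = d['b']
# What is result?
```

After line 1: d = {'a': [7, 3], 'b': [7]}
After line 2 (a[0] = b[0] = 7): d = {'a': [7, 3], 'b': [7]}
After line 3 (b.extend(a) appends [7, 3]): d = {'a': [7, 3], 'b': [7, 7, 3]}
After line 4: result = d['b'] = [7, 7, 3]

[7, 7, 3]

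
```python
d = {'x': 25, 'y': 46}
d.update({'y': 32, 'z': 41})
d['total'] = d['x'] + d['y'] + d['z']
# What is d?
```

After line 1: d = {'x': 25, 'y': 46}
After line 2 (y overwritten, z added): d = {'x': 25, 'y': 32, 'z': 41}
After line 3 (total = 25 + 32 + 41 = 98): d = {'x': 25, 'y': 32, 'z': 41, 'total': 98}

{'x': 25, 'y': 32, 'z': 41, 'total': 98}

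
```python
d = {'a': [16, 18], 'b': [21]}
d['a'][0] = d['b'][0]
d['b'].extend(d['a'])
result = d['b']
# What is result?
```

After line 1: d = {'a': [16, 18], 'b': [21]}
After line 2 (a[0] = b[0] = 21): d = {'a': [21, 18], 'b': [21]}
After line 3 (b.extend(a) appends [21, 18]): d = {'a': [21, 18], 'b': [21, 21, 18]}
After line 4: result = d['b'] = [21, 21, 18]

[21, 21, 18]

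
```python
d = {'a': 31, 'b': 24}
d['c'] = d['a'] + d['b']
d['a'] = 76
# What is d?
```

After line 1: d = {'a': 31, 'b': 24}
After line 2 (d['c'] = 31 + 24): d = {'a': 31, 'b': 24, 'c': 55}
After line 3: d = {'a': 76, 'b': 24, 'c': 55}

{'a': 76, 'b': 24, 'c': 55}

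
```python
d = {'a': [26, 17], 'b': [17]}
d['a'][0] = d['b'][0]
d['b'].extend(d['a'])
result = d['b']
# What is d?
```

After line 1: d = {'a': [26, 17], 'b': [17]}
After line 2 (a[0] = b[0] = 17): d = {'a': [17, 17], 'b': [17]}
After line 3 (b.extend(a) appends [17, 17]): d = {'a': [17, 17], 'b': [17, 17, 17]}
After line 4: result = d['b'] = [17, 17, 17]

{'a': [17, 17], 'b': [17, 17, 17]}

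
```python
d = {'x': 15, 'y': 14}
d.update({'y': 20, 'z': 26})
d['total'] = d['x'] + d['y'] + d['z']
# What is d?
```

After line 1: d = {'x': 15, 'y': 14}
After line 2 (y overwritten, z added): d = {'x': 15, 'y': 20, 'z': 26}
After line 3 (total = 15 + 20 + 26 = 61): d = {'x': 15, 'y': 20, 'z': 26, 'total': 61}

{'x': 15, 'y': 20, 'z': 26, 'total': 61}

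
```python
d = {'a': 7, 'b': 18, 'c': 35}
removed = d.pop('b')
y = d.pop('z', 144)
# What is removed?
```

After line 1: d = {'a': 7, 'b': 18, 'c': 35}
After line 2 (pop 'b' returns 18): d = {'a': 7, 'c': 35}, removed = 18
After line 3 (pop 'z' missing, returns default 144): d = {'a': 7, 'c': 35}, y = 144

18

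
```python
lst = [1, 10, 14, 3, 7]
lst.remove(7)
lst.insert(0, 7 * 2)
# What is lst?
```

After line 1: lst = [1, 10, 14, 3, 7]
After line 2 (remove first 7): lst = [1, 10, 14, 3]
After line 3 (insert 14 at index 0): lst = [14, 1, 10, 14, 3]

[14, 1, 10, 14, 3]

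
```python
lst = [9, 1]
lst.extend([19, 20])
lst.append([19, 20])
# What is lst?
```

After line 1: lst = [9, 1]
After line 2 (extend unpacks [19, 20]): lst = [9, 1, 19, 20]
After line 3 (append adds [19, 20] as single element): lst = [9, 1, 19, 20, [19, 20]]

[9, 1, 19, 20, [19, 20]]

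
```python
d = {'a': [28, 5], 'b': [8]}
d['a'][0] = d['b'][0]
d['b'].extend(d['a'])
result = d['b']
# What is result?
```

After line 1: d = {'a': [28, 5], 'b': [8]}
After line 2 (a[0] = b[0] = 8): d = {'a': [8, 5], 'b': [8]}
After line 3 (b.extend(a) appends [8, 5]): d = {'a': [8, 5], 'b': [8, 8, 5]}
After line 4: result = d['b'] = [8, 8, 5]

[8, 8, 5]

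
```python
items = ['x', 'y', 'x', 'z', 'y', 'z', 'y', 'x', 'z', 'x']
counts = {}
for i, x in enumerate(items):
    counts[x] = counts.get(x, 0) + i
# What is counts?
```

Initial: counts = {}, items = ['x', 'y', 'x', 'z', 'y', 'z', 'y', 'x', 'z', 'x']
i=0, x='x': counts = {'x': 0}
i=1, x='y': counts = {'x': 0, 'y': 1}
i=2, x='x': counts = {'x': 2, 'y': 1}
i=3, x='z': counts = {'x': 2, 'y': 1, 'z': 3}
i=4, x='y': counts = {'x': 2, 'y': 5, 'z': 3}
i=5, x='z': counts = {'x': 2, 'y': 5, 'z': 8}
i=6, x='y': counts = {'x': 2, 'y': 11, 'z': 8}
i=7, x='x': counts = {'x': 9, 'y': 11, 'z': 8}
i=8, x='z': counts = {'x': 9, 'y': 11, 'z': 16}
i=9, x='x': counts = {'x': 18, 'y': 11, 'z': 16}

{'x': 18, 'y': 11, 'z': 16}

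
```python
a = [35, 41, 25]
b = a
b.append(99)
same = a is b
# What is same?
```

After line 1: a = [35, 41, 25]
After line 2 (b = a is an alias, same object): a = [35, 41, 25], b = [35, 41, 25]
After line 3 (b.append mutates the shared list): a = [35, 41, 25, 99], b = [35, 41, 25, 99]
After line 4 (same = a is b; same object -> True): same = True

True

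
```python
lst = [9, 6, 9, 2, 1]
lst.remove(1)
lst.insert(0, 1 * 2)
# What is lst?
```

After line 1: lst = [9, 6, 9, 2, 1]
After line 2 (remove first 1): lst = [9, 6, 9, 2]
After line 3 (insert 2 at index 0): lst = [2, 9, 6, 9, 2]

[2, 9, 6, 9, 2]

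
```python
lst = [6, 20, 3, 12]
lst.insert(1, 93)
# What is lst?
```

[6, 93, 20, 3, 12]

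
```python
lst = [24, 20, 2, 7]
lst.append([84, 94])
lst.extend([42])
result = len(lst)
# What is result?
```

After line 1: lst = [24, 20, 2, 7]
After line 2 (append adds [84, 94] as single element): lst = [24, 20, 2, 7, [84, 94]]
After line 3 (extend unpacks [42], adds 42): lst = [24, 20, 2, 7, [84, 94], 42]
After line 4: result = len(lst) = 6

6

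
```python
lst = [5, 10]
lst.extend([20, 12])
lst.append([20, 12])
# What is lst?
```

After line 1: lst = [5, 10]
After line 2 (extend unpacks [20, 12]): lst = [5, 10, 20, 12]
After line 3 (append adds [20, 12] as single element): lst = [5, 10, 20, 12, [20, 12]]

[5, 10, 20, 12, [20, 12]]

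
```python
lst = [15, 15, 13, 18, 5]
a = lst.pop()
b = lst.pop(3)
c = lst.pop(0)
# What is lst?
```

After line 1: lst = [15, 15, 13, 18, 5]
After line 2 (pop() -> a = 5): lst = [15, 15, 13, 18]
After line 3 (pop(3) -> b = 18): lst = [15, 15, 13]
After line 4 (pop(0) -> c = 15): lst = [15, 13]

[15, 13]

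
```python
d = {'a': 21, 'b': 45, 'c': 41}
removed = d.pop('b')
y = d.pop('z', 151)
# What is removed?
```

After line 1: d = {'a': 21, 'b': 45, 'c': 41}
After line 2 (pop 'b' returns 45): d = {'a': 21, 'c': 41}, removed = 45
After line 3 (pop 'z' missing, returns default 151): d = {'a': 21, 'c': 41}, y = 151

45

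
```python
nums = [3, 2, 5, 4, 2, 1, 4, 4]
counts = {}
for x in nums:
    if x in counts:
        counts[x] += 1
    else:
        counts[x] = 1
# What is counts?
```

Initial: counts = {}, nums = [3, 2, 5, 4, 2, 1, 4, 4]
See 3: counts = {3: 1}
See 2: counts = {3: 1, 2: 1}
See 5: counts = {3: 1, 2: 1, 5: 1}
See 4: counts = {3: 1, 2: 1, 5: 1, 4: 1}
See 2: counts = {3: 1, 2: 2, 5: 1, 4: 1}
See 1: counts = {3: 1, 2: 2, 5: 1, 4: 1, 1: 1}
See 4: counts = {3: 1, 2: 2, 5: 1, 4: 2, 1: 1}
See 4: counts = {3: 1, 2: 2, 5: 1, 4: 3, 1: 1}

{3: 1, 2: 2, 5: 1, 4: 3, 1: 1}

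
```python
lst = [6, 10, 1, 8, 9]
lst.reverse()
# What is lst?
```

[9, 8, 1, 10, 6]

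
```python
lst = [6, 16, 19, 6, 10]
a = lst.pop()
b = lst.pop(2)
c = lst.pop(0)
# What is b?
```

After line 1: lst = [6, 16, 19, 6, 10]
After line 2 (pop() -> a = 10): lst = [6, 16, 19, 6]
After line 3 (pop(2) -> b = 19): lst = [6, 16, 6]
After line 4 (pop(0) -> c = 6): lst = [16, 6]

19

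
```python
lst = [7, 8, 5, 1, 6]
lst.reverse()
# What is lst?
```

[6, 1, 5, 8, 7]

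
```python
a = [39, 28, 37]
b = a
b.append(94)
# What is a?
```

After line 1: a = [39, 28, 37]
After line 2 (b = a is an alias, same object): a = [39, 28, 37], b = [39, 28, 37]
After line 3 (b.append mutates the shared list): a = [39, 28, 37, 94], b = [39, 28, 37, 94]

[39, 28, 37, 94]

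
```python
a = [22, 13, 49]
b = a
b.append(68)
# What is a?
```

After line 1: a = [22, 13, 49]
After line 2 (b = a is an alias, same object): a = [22, 13, 49], b = [22, 13, 49]
After line 3 (b.append mutates the shared list): a = [22, 13, 49, 68], b = [22, 13, 49, 68]

[22, 13, 49, 68]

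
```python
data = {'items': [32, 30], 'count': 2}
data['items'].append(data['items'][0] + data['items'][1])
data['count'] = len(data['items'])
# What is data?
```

After line 1: data = {'items': [32, 30], 'count': 2}
After line 2 (append 32 + 30 = 62): data = {'items': [32, 30, 62], 'count': 2}
After line 3 (count = len(items) = 3): data = {'items': [32, 30, 62], 'count': 3}

{'items': [32, 30, 62], 'count': 3}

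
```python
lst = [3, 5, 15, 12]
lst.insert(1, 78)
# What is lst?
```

[3, 78, 5, 15, 12]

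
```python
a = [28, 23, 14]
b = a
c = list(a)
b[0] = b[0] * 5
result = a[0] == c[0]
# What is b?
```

After line 1: a = [28, 23, 14]
After line 2 (b = a, alias): a = [28, 23, 14], b = [28, 23, 14]
After line 3 (c = list(a) is a copy, new object): c = [28, 23, 14]
After line 4 (b[0] = 28 * 5 = 140; mutates shared a/b): a = b = [140, 23, 14], c = [28, 23, 14]
After line 5 (a[0] = 140, c[0] = 28; result = False)

[140, 23, 14]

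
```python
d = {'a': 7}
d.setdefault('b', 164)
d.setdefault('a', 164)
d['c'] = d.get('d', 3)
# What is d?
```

After line 1: d = {'a': 7}
After line 2 (setdefault adds 'b'=164): d = {'a': 7, 'b': 164}
After line 3 (setdefault 'a' no-op, already exists): d = {'a': 7, 'b': 164}
After line 4 (get('d', 3) returns default since 'd' not in d): d = {'a': 7, 'b': 164, 'c': 3}

{'a': 7, 'b': 164, 'c': 3}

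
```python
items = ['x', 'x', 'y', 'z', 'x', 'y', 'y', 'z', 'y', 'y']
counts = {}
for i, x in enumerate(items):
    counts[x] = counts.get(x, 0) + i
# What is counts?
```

Initial: counts = {}, items = ['x', 'x', 'y', 'z', 'x', 'y', 'y', 'z', 'y', 'y']
i=0, x='x': counts = {'x': 0}
i=1, x='x': counts = {'x': 1}
i=2, x='y': counts = {'x': 1, 'y': 2}
i=3, x='z': counts = {'x': 1, 'y': 2, 'z': 3}
i=4, x='x': counts = {'x': 5, 'y': 2, 'z': 3}
i=5, x='y': counts = {'x': 5, 'y': 7, 'z': 3}
i=6, x='y': counts = {'x': 5, 'y': 13, 'z': 3}
i=7, x='z': counts = {'x': 5, 'y': 13, 'z': 10}
i=8, x='y': counts = {'x': 5, 'y': 21, 'z': 10}
i=9, x='y': counts = {'x': 5, 'y': 30, 'z': 10}

{'x': 5, 'y': 30, 'z': 10}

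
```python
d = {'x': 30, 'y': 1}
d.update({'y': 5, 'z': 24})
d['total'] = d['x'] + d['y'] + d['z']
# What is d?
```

After line 1: d = {'x': 30, 'y': 1}
After line 2 (y overwritten, z added): d = {'x': 30, 'y': 5, 'z': 24}
After line 3 (total = 30 + 5 + 24 = 59): d = {'x': 30, 'y': 5, 'z': 24, 'total': 59}

{'x': 30, 'y': 5, 'z': 24, 'total': 59}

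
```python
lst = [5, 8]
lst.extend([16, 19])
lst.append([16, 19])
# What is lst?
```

After line 1: lst = [5, 8]
After line 2 (extend unpacks [16, 19]): lst = [5, 8, 16, 19]
After line 3 (append adds [16, 19] as single element): lst = [5, 8, 16, 19, [16, 19]]

[5, 8, 16, 19, [16, 19]]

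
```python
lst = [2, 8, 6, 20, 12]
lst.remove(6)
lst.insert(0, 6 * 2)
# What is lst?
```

After line 1: lst = [2, 8, 6, 20, 12]
After line 2 (remove first 6): lst = [2, 8, 20, 12]
After line 3 (insert 12 at index 0): lst = [12, 2, 8, 20, 12]

[12, 2, 8, 20, 12]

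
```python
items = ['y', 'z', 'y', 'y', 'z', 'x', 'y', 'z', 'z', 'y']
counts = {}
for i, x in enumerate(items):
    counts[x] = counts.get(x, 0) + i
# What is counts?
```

Initial: counts = {}, items = ['y', 'z', 'y', 'y', 'z', 'x', 'y', 'z', 'z', 'y']
i=0, x='y': counts = {'y': 0}
i=1, x='z': counts = {'y': 0, 'z': 1}
i=2, x='y': counts = {'y': 2, 'z': 1}
i=3, x='y': counts = {'y': 5, 'z': 1}
i=4, x='z': counts = {'y': 5, 'z': 5}
i=5, x='x': counts = {'y': 5, 'z': 5, 'x': 5}
i=6, x='y': counts = {'y': 11, 'z': 5, 'x': 5}
i=7, x='z': counts = {'y': 11, 'z': 12, 'x': 5}
i=8, x='z': counts = {'y': 11, 'z': 20, 'x': 5}
i=9, x='y': counts = {'y': 20, 'z': 20, 'x': 5}

{'y': 20, 'z': 20, 'x': 5}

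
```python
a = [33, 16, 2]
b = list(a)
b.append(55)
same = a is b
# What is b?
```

After line 1: a = [33, 16, 2]
After line 2 (b = list(a) is a shallow copy, new object): a = [33, 16, 2], b = [33, 16, 2]
After line 3 (append only mutates b): a = [33, 16, 2], b = [33, 16, 2, 55]
After line 4 (same = a is b; different objects -> False): same = False

[33, 16, 2, 55]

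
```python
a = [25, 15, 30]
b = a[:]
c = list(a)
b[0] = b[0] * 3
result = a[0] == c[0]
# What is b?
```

After line 1: a = [25, 15, 30]
After line 2 (b = a[:], copy): a = [25, 15, 30], b = [25, 15, 30]
After line 3 (c = list(a) is a copy, new object): c = [25, 15, 30]
After line 4 (b[0] = 25 * 3 = 75; only b mutates (copy)): a = [25, 15, 30], b = [75, 15, 30], c = [25, 15, 30]
After line 5 (a[0] = 25, c[0] = 25; result = True)

[75, 15, 30]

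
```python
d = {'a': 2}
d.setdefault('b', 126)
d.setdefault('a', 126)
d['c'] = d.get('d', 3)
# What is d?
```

After line 1: d = {'a': 2}
After line 2 (setdefault adds 'b'=126): d = {'a': 2, 'b': 126}
After line 3 (setdefault 'a' no-op, already exists): d = {'a': 2, 'b': 126}
After line 4 (get('d', 3) returns default since 'd' not in d): d = {'a': 2, 'b': 126, 'c': 3}

{'a': 2, 'b': 126, 'c': 3}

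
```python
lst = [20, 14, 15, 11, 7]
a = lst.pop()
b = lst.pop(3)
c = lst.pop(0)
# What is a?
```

After line 1: lst = [20, 14, 15, 11, 7]
After line 2 (pop() -> a = 7): lst = [20, 14, 15, 11]
After line 3 (pop(3) -> b = 11): lst = [20, 14, 15]
After line 4 (pop(0) -> c = 20): lst = [14, 15]

7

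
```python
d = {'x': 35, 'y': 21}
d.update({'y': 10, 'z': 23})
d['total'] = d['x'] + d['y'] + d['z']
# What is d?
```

After line 1: d = {'x': 35, 'y': 21}
After line 2 (y overwritten, z added): d = {'x': 35, 'y': 10, 'z': 23}
After line 3 (total = 35 + 10 + 23 = 68): d = {'x': 35, 'y': 10, 'z': 23, 'total': 68}

{'x': 35, 'y': 10, 'z': 23, 'total': 68}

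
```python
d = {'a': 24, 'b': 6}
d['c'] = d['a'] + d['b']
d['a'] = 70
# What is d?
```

After line 1: d = {'a': 24, 'b': 6}
After line 2 (d['c'] = 24 + 6): d = {'a': 24, 'b': 6, 'c': 30}
After line 3: d = {'a': 70, 'b': 6, 'c': 30}

{'a': 70, 'b': 6, 'c': 30}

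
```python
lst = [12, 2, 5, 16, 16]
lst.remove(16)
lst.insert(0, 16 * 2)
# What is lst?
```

After line 1: lst = [12, 2, 5, 16, 16]
After line 2 (remove first 16): lst = [12, 2, 5, 16]
After line 3 (insert 32 at index 0): lst = [32, 12, 2, 5, 16]

[32, 12, 2, 5, 16]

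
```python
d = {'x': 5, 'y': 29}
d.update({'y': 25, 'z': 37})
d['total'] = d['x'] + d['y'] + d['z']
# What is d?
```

After line 1: d = {'x': 5, 'y': 29}
After line 2 (y overwritten, z added): d = {'x': 5, 'y': 25, 'z': 37}
After line 3 (total = 5 + 25 + 37 = 67): d = {'x': 5, 'y': 25, 'z': 37, 'total': 67}

{'x': 5, 'y': 25, 'z': 37, 'total': 67}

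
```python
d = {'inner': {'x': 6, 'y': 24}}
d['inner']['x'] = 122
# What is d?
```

After line 1: d = {'inner': {'x': 6, 'y': 24}}
After line 2 (inner x overwritten): d = {'inner': {'x': 122, 'y': 24}}

{'inner': {'x': 122, 'y': 24}}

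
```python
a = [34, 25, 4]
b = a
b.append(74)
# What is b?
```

After line 1: a = [34, 25, 4]
After line 2 (b = a is an alias, same object): a = [34, 25, 4], b = [34, 25, 4]
After line 3 (b.append mutates the shared list): a = [34, 25, 4, 74], b = [34, 25, 4, 74]

[34, 25, 4, 74]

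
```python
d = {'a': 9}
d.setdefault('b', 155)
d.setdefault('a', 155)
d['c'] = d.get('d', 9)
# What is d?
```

After line 1: d = {'a': 9}
After line 2 (setdefault adds 'b'=155): d = {'a': 9, 'b': 155}
After line 3 (setdefault 'a' no-op, already exists): d = {'a': 9, 'b': 155}
After line 4 (get('d', 9) returns default since 'd' not in d): d = {'a': 9, 'b': 155, 'c': 9}

{'a': 9, 'b': 155, 'c': 9}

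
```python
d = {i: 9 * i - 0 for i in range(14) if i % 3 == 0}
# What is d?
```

{0: 0, 3: 27, 6: 54, 9: 81, 12: 108}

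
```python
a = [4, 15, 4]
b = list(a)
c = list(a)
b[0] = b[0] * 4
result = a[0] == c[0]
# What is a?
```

After line 1: a = [4, 15, 4]
After line 2 (b = list(a), copy): a = [4, 15, 4], b = [4, 15, 4]
After line 3 (c = list(a) is a copy, new object): c = [4, 15, 4]
After line 4 (b[0] = 4 * 4 = 16; only b mutates (copy)): a = [4, 15, 4], b = [16, 15, 4], c = [4, 15, 4]
After line 5 (a[0] = 4, c[0] = 4; result = True)

[4, 15, 4]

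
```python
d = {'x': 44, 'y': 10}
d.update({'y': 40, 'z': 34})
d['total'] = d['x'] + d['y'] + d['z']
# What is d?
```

After line 1: d = {'x': 44, 'y': 10}
After line 2 (y overwritten, z added): d = {'x': 44, 'y': 40, 'z': 34}
After line 3 (total = 44 + 40 + 34 = 118): d = {'x': 44, 'y': 40, 'z': 34, 'total': 118}

{'x': 44, 'y': 40, 'z': 34, 'total': 118}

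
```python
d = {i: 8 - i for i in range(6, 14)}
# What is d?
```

{6: 2, 7: 1, 8: 0, 9: -1, 10: -2, 11: -3, 12: -4, 13: -5}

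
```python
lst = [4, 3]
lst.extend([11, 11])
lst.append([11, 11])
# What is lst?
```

After line 1: lst = [4, 3]
After line 2 (extend unpacks [11, 11]): lst = [4, 3, 11, 11]
After line 3 (append adds [11, 11] as single element): lst = [4, 3, 11, 11, [11, 11]]

[4, 3, 11, 11, [11, 11]]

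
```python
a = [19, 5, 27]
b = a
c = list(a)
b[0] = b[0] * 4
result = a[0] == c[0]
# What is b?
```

After line 1: a = [19, 5, 27]
After line 2 (b = a, alias): a = [19, 5, 27], b = [19, 5, 27]
After line 3 (c = list(a) is a copy, new object): c = [19, 5, 27]
After line 4 (b[0] = 19 * 4 = 76; mutates shared a/b): a = b = [76, 5, 27], c = [19, 5, 27]
After line 5 (a[0] = 76, c[0] = 19; result = False)

[76, 5, 27]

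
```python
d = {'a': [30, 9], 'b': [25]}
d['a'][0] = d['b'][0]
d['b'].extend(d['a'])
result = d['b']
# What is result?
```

After line 1: d = {'a': [30, 9], 'b': [25]}
After line 2 (a[0] = b[0] = 25): d = {'a': [25, 9], 'b': [25]}
After line 3 (b.extend(a) appends [25, 9]): d = {'a': [25, 9], 'b': [25, 25, 9]}
After line 4: result = d['b'] = [25, 25, 9]

[25, 25, 9]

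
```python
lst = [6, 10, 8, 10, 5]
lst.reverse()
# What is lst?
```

[5, 10, 8, 10, 6]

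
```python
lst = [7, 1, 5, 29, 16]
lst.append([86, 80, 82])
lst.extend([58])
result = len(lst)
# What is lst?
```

After line 1: lst = [7, 1, 5, 29, 16]
After line 2 (append adds [86, 80, 82] as single element): lst = [7, 1, 5, 29, 16, [86, 80, 82]]
After line 3 (extend unpacks [58], adds 58): lst = [7, 1, 5, 29, 16, [86, 80, 82], 58]
After line 4: result = len(lst) = 7

[7, 1, 5, 29, 16, [86, 80, 82], 58]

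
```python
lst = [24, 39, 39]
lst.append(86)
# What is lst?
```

[24, 39, 39, 86]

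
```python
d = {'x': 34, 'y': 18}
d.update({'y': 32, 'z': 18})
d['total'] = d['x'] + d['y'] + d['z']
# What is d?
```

After line 1: d = {'x': 34, 'y': 18}
After line 2 (y overwritten, z added): d = {'x': 34, 'y': 32, 'z': 18}
After line 3 (total = 34 + 32 + 18 = 84): d = {'x': 34, 'y': 32, 'z': 18, 'total': 84}

{'x': 34, 'y': 32, 'z': 18, 'total': 84}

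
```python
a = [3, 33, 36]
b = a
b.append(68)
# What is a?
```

After line 1: a = [3, 33, 36]
After line 2 (b = a is an alias, same object): a = [3, 33, 36], b = [3, 33, 36]
After line 3 (b.append mutates the shared list): a = [3, 33, 36, 68], b = [3, 33, 36, 68]

[3, 33, 36, 68]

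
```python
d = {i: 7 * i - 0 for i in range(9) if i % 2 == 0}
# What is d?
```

{0: 0, 2: 14, 4: 28, 6: 42, 8: 56}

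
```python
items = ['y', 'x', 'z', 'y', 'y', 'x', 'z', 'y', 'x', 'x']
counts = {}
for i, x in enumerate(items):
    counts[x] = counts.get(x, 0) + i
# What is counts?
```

Initial: counts = {}, items = ['y', 'x', 'z', 'y', 'y', 'x', 'z', 'y', 'x', 'x']
i=0, x='y': counts = {'y': 0}
i=1, x='x': counts = {'y': 0, 'x': 1}
i=2, x='z': counts = {'y': 0, 'x': 1, 'z': 2}
i=3, x='y': counts = {'y': 3, 'x': 1, 'z': 2}
i=4, x='y': counts = {'y': 7, 'x': 1, 'z': 2}
i=5, x='x': counts = {'y': 7, 'x': 6, 'z': 2}
i=6, x='z': counts = {'y': 7, 'x': 6, 'z': 8}
i=7, x='y': counts = {'y': 14, 'x': 6, 'z': 8}
i=8, x='x': counts = {'y': 14, 'x': 14, 'z': 8}
i=9, x='x': counts = {'y': 14, 'x': 23, 'z': 8}

{'y': 14, 'x': 23, 'z': 8}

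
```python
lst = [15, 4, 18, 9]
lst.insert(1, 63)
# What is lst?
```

[15, 63, 4, 18, 9]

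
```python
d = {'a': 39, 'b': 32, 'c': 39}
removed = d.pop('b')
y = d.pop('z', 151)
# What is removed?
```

After line 1: d = {'a': 39, 'b': 32, 'c': 39}
After line 2 (pop 'b' returns 32): d = {'a': 39, 'c': 39}, removed = 32
After line 3 (pop 'z' missing, returns default 151): d = {'a': 39, 'c': 39}, y = 151

32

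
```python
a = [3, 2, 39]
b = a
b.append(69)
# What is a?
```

After line 1: a = [3, 2, 39]
After line 2 (b = a is an alias, same object): a = [3, 2, 39], b = [3, 2, 39]
After line 3 (b.append mutates the shared list): a = [3, 2, 39, 69], b = [3, 2, 39, 69]

[3, 2, 39, 69]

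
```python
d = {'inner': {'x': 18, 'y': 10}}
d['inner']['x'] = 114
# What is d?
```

After line 1: d = {'inner': {'x': 18, 'y': 10}}
After line 2 (inner x overwritten): d = {'inner': {'x': 114, 'y': 10}}

{'inner': {'x': 114, 'y': 10}}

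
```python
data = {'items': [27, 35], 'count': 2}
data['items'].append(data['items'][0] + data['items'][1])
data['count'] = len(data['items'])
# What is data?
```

After line 1: data = {'items': [27, 35], 'count': 2}
After line 2 (append 27 + 35 = 62): data = {'items': [27, 35, 62], 'count': 2}
After line 3 (count = len(items) = 3): data = {'items': [27, 35, 62], 'count': 3}

{'items': [27, 35, 62], 'count': 3}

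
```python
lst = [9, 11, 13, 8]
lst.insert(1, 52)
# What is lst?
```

[9, 52, 11, 13, 8]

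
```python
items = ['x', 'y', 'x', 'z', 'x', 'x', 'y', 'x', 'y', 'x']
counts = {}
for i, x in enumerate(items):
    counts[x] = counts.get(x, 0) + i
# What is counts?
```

Initial: counts = {}, items = ['x', 'y', 'x', 'z', 'x', 'x', 'y', 'x', 'y', 'x']
i=0, x='x': counts = {'x': 0}
i=1, x='y': counts = {'x': 0, 'y': 1}
i=2, x='x': counts = {'x': 2, 'y': 1}
i=3, x='z': counts = {'x': 2, 'y': 1, 'z': 3}
i=4, x='x': counts = {'x': 6, 'y': 1, 'z': 3}
i=5, x='x': counts = {'x': 11, 'y': 1, 'z': 3}
i=6, x='y': counts = {'x': 11, 'y': 7, 'z': 3}
i=7, x='x': counts = {'x': 18, 'y': 7, 'z': 3}
i=8, x='y': counts = {'x': 18, 'y': 15, 'z': 3}
i=9, x='x': counts = {'x': 27, 'y': 15, 'z': 3}

{'x': 27, 'y': 15, 'z': 3}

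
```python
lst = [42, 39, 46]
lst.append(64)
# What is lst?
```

[42, 39, 46, 64]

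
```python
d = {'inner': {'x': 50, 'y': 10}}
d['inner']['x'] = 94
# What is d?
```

After line 1: d = {'inner': {'x': 50, 'y': 10}}
After line 2 (inner x overwritten): d = {'inner': {'x': 94, 'y': 10}}

{'inner': {'x': 94, 'y': 10}}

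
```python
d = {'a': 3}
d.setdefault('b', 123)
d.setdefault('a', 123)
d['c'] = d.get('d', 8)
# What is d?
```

After line 1: d = {'a': 3}
After line 2 (setdefault adds 'b'=123): d = {'a': 3, 'b': 123}
After line 3 (setdefault 'a' no-op, already exists): d = {'a': 3, 'b': 123}
After line 4 (get('d', 8) returns default since 'd' not in d): d = {'a': 3, 'b': 123, 'c': 8}

{'a': 3, 'b': 123, 'c': 8}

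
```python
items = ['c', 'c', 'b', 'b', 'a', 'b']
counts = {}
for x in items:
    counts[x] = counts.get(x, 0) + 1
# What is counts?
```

Initial: counts = {}, items = ['c', 'c', 'b', 'b', 'a', 'b']
See 'c': counts = {'c': 1}
See 'c': counts = {'c': 2}
See 'b': counts = {'c': 2, 'b': 1}
See 'b': counts = {'c': 2, 'b': 2}
See 'a': counts = {'c': 2, 'b': 2, 'a': 1}
See 'b': counts = {'c': 2, 'b': 3, 'a': 1}

{'c': 2, 'b': 3, 'a': 1}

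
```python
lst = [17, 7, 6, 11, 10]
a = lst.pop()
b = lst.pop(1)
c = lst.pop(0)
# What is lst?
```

After line 1: lst = [17, 7, 6, 11, 10]
After line 2 (pop() -> a = 10): lst = [17, 7, 6, 11]
After line 3 (pop(1) -> b = 7): lst = [17, 6, 11]
After line 4 (pop(0) -> c = 17): lst = [6, 11]

[6, 11]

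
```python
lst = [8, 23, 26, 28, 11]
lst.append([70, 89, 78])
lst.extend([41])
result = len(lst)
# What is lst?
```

After line 1: lst = [8, 23, 26, 28, 11]
After line 2 (append adds [70, 89, 78] as single element): lst = [8, 23, 26, 28, 11, [70, 89, 78]]
After line 3 (extend unpacks [41], adds 41): lst = [8, 23, 26, 28, 11, [70, 89, 78], 41]
After line 4: result = len(lst) = 7

[8, 23, 26, 28, 11, [70, 89, 78], 41]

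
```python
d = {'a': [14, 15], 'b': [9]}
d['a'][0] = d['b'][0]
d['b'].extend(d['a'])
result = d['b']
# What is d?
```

After line 1: d = {'a': [14, 15], 'b': [9]}
After line 2 (a[0] = b[0] = 9): d = {'a': [9, 15], 'b': [9]}
After line 3 (b.extend(a) appends [9, 15]): d = {'a': [9, 15], 'b': [9, 9, 15]}
After line 4: result = d['b'] = [9, 9, 15]

{'a': [9, 15], 'b': [9, 9, 15]}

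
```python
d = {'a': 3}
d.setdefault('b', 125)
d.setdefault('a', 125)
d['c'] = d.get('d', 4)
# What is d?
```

After line 1: d = {'a': 3}
After line 2 (setdefault adds 'b'=125): d = {'a': 3, 'b': 125}
After line 3 (setdefault 'a' no-op, already exists): d = {'a': 3, 'b': 125}
After line 4 (get('d', 4) returns default since 'd' not in d): d = {'a': 3, 'b': 125, 'c': 4}

{'a': 3, 'b': 125, 'c': 4}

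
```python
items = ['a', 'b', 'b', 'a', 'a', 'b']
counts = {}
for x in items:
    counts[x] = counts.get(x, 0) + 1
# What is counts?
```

Initial: counts = {}, items = ['a', 'b', 'b', 'a', 'a', 'b']
See 'a': counts = {'a': 1}
See 'b': counts = {'a': 1, 'b': 1}
See 'b': counts = {'a': 1, 'b': 2}
See 'a': counts = {'a': 2, 'b': 2}
See 'a': counts = {'a': 3, 'b': 2}
See 'b': counts = {'a': 3, 'b': 3}

{'a': 3, 'b': 3}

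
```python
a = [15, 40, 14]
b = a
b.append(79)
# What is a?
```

After line 1: a = [15, 40, 14]
After line 2 (b = a is an alias, same object): a = [15, 40, 14], b = [15, 40, 14]
After line 3 (b.append mutates the shared list): a = [15, 40, 14, 79], b = [15, 40, 14, 79]

[15, 40, 14, 79]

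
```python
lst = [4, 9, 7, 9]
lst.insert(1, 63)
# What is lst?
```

[4, 63, 9, 7, 9]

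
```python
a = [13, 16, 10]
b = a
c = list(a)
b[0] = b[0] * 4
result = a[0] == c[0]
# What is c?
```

After line 1: a = [13, 16, 10]
After line 2 (b = a, alias): a = [13, 16, 10], b = [13, 16, 10]
After line 3 (c = list(a) is a copy, new object): c = [13, 16, 10]
After line 4 (b[0] = 13 * 4 = 52; mutates shared a/b): a = b = [52, 16, 10], c = [13, 16, 10]
After line 5 (a[0] = 52, c[0] = 13; result = False)

[13, 16, 10]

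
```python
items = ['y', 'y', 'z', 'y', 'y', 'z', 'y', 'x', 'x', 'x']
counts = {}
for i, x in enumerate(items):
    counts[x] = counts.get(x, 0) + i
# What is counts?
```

Initial: counts = {}, items = ['y', 'y', 'z', 'y', 'y', 'z', 'y', 'x', 'x', 'x']
i=0, x='y': counts = {'y': 0}
i=1, x='y': counts = {'y': 1}
i=2, x='z': counts = {'y': 1, 'z': 2}
i=3, x='y': counts = {'y': 4, 'z': 2}
i=4, x='y': counts = {'y': 8, 'z': 2}
i=5, x='z': counts = {'y': 8, 'z': 7}
i=6, x='y': counts = {'y': 14, 'z': 7}
i=7, x='x': counts = {'y': 14, 'z': 7, 'x': 7}
i=8, x='x': counts = {'y': 14, 'z': 7, 'x': 15}
i=9, x='x': counts = {'y': 14, 'z': 7, 'x': 24}

{'y': 14, 'z': 7, 'x': 24}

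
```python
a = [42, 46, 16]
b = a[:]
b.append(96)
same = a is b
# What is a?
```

After line 1: a = [42, 46, 16]
After line 2 (b = a[:] is a shallow copy, new object): a = [42, 46, 16], b = [42, 46, 16]
After line 3 (append only mutates b): a = [42, 46, 16], b = [42, 46, 16, 96]
After line 4 (same = a is b; different objects -> False): same = False

[42, 46, 16]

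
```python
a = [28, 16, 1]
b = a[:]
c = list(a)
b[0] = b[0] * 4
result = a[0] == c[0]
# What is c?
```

After line 1: a = [28, 16, 1]
After line 2 (b = a[:], copy): a = [28, 16, 1], b = [28, 16, 1]
After line 3 (c = list(a) is a copy, new object): c = [28, 16, 1]
After line 4 (b[0] = 28 * 4 = 112; only b mutates (copy)): a = [28, 16, 1], b = [112, 16, 1], c = [28, 16, 1]
After line 5 (a[0] = 28, c[0] = 28; result = True)

[28, 16, 1]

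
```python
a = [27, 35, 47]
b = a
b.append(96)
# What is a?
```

After line 1: a = [27, 35, 47]
After line 2 (b = a is an alias, same object): a = [27, 35, 47], b = [27, 35, 47]
After line 3 (b.append mutates the shared list): a = [27, 35, 47, 96], b = [27, 35, 47, 96]

[27, 35, 47, 96]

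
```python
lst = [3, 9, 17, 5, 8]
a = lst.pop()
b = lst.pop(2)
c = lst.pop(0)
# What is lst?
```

After line 1: lst = [3, 9, 17, 5, 8]
After line 2 (pop() -> a = 8): lst = [3, 9, 17, 5]
After line 3 (pop(2) -> b = 17): lst = [3, 9, 5]
After line 4 (pop(0) -> c = 3): lst = [9, 5]

[9, 5]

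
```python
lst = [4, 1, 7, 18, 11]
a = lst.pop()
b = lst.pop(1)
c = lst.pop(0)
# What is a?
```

After line 1: lst = [4, 1, 7, 18, 11]
After line 2 (pop() -> a = 11): lst = [4, 1, 7, 18]
After line 3 (pop(1) -> b = 1): lst = [4, 7, 18]
After line 4 (pop(0) -> c = 4): lst = [7, 18]

11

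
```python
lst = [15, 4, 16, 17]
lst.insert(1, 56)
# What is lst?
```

[15, 56, 4, 16, 17]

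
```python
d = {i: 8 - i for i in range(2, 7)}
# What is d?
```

{2: 6, 3: 5, 4: 4, 5: 3, 6: 2}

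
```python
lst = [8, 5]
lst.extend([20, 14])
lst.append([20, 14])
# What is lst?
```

After line 1: lst = [8, 5]
After line 2 (extend unpacks [20, 14]): lst = [8, 5, 20, 14]
After line 3 (append adds [20, 14] as single element): lst = [8, 5, 20, 14, [20, 14]]

[8, 5, 20, 14, [20, 14]]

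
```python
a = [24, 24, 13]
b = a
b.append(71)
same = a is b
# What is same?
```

After line 1: a = [24, 24, 13]
After line 2 (b = a is an alias, same object): a = [24, 24, 13], b = [24, 24, 13]
After line 3 (b.append mutates the shared list): a = [24, 24, 13, 71], b = [24, 24, 13, 71]
After line 4 (same = a is b; same object -> True): same = True

True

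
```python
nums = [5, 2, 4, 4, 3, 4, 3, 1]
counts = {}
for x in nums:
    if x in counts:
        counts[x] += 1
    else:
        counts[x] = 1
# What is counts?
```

Initial: counts = {}, nums = [5, 2, 4, 4, 3, 4, 3, 1]
See 5: counts = {5: 1}
See 2: counts = {5: 1, 2: 1}
See 4: counts = {5: 1, 2: 1, 4: 1}
See 4: counts = {5: 1, 2: 1, 4: 2}
See 3: counts = {5: 1, 2: 1, 4: 2, 3: 1}
See 4: counts = {5: 1, 2: 1, 4: 3, 3: 1}
See 3: counts = {5: 1, 2: 1, 4: 3, 3: 2}
See 1: counts = {5: 1, 2: 1, 4: 3, 3: 2, 1: 1}

{5: 1, 2: 1, 4: 3, 3: 2, 1: 1}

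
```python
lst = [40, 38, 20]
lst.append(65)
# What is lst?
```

[40, 38, 20, 65]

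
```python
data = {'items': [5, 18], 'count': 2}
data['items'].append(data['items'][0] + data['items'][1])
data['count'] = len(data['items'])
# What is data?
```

After line 1: data = {'items': [5, 18], 'count': 2}
After line 2 (append 5 + 18 = 23): data = {'items': [5, 18, 23], 'count': 2}
After line 3 (count = len(items) = 3): data = {'items': [5, 18, 23], 'count': 3}

{'items': [5, 18, 23], 'count': 3}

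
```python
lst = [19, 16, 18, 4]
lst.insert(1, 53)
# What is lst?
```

[19, 53, 16, 18, 4]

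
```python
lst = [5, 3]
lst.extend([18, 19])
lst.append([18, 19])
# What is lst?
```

After line 1: lst = [5, 3]
After line 2 (extend unpacks [18, 19]): lst = [5, 3, 18, 19]
After line 3 (append adds [18, 19] as single element): lst = [5, 3, 18, 19, [18, 19]]

[5, 3, 18, 19, [18, 19]]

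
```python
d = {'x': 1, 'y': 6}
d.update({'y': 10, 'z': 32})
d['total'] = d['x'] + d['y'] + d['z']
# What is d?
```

After line 1: d = {'x': 1, 'y': 6}
After line 2 (y overwritten, z added): d = {'x': 1, 'y': 10, 'z': 32}
After line 3 (total = 1 + 10 + 32 = 43): d = {'x': 1, 'y': 10, 'z': 32, 'total': 43}

{'x': 1, 'y': 10, 'z': 32, 'total': 43}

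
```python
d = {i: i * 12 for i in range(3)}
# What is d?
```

{0: 0, 1: 12, 2: 24}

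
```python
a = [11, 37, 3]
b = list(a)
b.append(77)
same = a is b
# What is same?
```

After line 1: a = [11, 37, 3]
After line 2 (b = list(a) is a shallow copy, new object): a = [11, 37, 3], b = [11, 37, 3]
After line 3 (append only mutates b): a = [11, 37, 3], b = [11, 37, 3, 77]
After line 4 (same = a is b; different objects -> False): same = False

False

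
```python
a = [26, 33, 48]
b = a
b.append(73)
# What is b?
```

After line 1: a = [26, 33, 48]
After line 2 (b = a is an alias, same object): a = [26, 33, 48], b = [26, 33, 48]
After line 3 (b.append mutates the shared list): a = [26, 33, 48, 73], b = [26, 33, 48, 73]

[26, 33, 48, 73]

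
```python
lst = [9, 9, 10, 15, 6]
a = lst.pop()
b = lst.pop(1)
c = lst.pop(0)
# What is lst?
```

After line 1: lst = [9, 9, 10, 15, 6]
After line 2 (pop() -> a = 6): lst = [9, 9, 10, 15]
After line 3 (pop(1) -> b = 9): lst = [9, 10, 15]
After line 4 (pop(0) -> c = 9): lst = [10, 15]

[10, 15]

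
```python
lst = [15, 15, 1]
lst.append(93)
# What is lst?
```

[15, 15, 1, 93]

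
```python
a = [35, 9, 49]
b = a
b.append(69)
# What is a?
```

After line 1: a = [35, 9, 49]
After line 2 (b = a is an alias, same object): a = [35, 9, 49], b = [35, 9, 49]
After line 3 (b.append mutates the shared list): a = [35, 9, 49, 69], b = [35, 9, 49, 69]

[35, 9, 49, 69]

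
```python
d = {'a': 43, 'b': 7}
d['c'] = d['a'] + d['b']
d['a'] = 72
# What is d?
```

After line 1: d = {'a': 43, 'b': 7}
After line 2 (d['c'] = 43 + 7): d = {'a': 43, 'b': 7, 'c': 50}
After line 3: d = {'a': 72, 'b': 7, 'c': 50}

{'a': 72, 'b': 7, 'c': 50}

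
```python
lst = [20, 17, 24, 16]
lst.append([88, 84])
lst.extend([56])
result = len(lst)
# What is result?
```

After line 1: lst = [20, 17, 24, 16]
After line 2 (append adds [88, 84] as single element): lst = [20, 17, 24, 16, [88, 84]]
After line 3 (extend unpacks [56], adds 56): lst = [20, 17, 24, 16, [88, 84], 56]
After line 4: result = len(lst) = 6

6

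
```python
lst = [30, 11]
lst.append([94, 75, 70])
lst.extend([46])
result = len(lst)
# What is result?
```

After line 1: lst = [30, 11]
After line 2 (append adds [94, 75, 70] as single element): lst = [30, 11, [94, 75, 70]]
After line 3 (extend unpacks [46], adds 46): lst = [30, 11, [94, 75, 70], 46]
After line 4: result = len(lst) = 4

4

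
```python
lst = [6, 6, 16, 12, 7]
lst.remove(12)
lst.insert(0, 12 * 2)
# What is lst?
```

After line 1: lst = [6, 6, 16, 12, 7]
After line 2 (remove first 12): lst = [6, 6, 16, 7]
After line 3 (insert 24 at index 0): lst = [24, 6, 6, 16, 7]

[24, 6, 6, 16, 7]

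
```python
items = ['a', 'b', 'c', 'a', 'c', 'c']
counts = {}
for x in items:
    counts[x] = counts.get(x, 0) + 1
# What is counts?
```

Initial: counts = {}, items = ['a', 'b', 'c', 'a', 'c', 'c']
See 'a': counts = {'a': 1}
See 'b': counts = {'a': 1, 'b': 1}
See 'c': counts = {'a': 1, 'b': 1, 'c': 1}
See 'a': counts = {'a': 2, 'b': 1, 'c': 1}
See 'c': counts = {'a': 2, 'b': 1, 'c': 2}
See 'c': counts = {'a': 2, 'b': 1, 'c': 3}

{'a': 2, 'b': 1, 'c': 3}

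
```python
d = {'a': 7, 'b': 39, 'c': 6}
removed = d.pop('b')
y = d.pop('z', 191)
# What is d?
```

After line 1: d = {'a': 7, 'b': 39, 'c': 6}
After line 2 (pop 'b' returns 39): d = {'a': 7, 'c': 6}, removed = 39
After line 3 (pop 'z' missing, returns default 191): d = {'a': 7, 'c': 6}, y = 191

{'a': 7, 'c': 6}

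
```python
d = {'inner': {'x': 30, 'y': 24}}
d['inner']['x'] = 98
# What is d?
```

After line 1: d = {'inner': {'x': 30, 'y': 24}}
After line 2 (inner x overwritten): d = {'inner': {'x': 98, 'y': 24}}

{'inner': {'x': 98, 'y': 24}}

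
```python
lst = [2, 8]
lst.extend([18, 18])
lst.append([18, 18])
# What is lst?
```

After line 1: lst = [2, 8]
After line 2 (extend unpacks [18, 18]): lst = [2, 8, 18, 18]
After line 3 (append adds [18, 18] as single element): lst = [2, 8, 18, 18, [18, 18]]

[2, 8, 18, 18, [18, 18]]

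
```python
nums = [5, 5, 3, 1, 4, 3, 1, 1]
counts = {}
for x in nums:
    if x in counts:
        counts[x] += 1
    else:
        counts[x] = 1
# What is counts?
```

Initial: counts = {}, nums = [5, 5, 3, 1, 4, 3, 1, 1]
See 5: counts = {5: 1}
See 5: counts = {5: 2}
See 3: counts = {5: 2, 3: 1}
See 1: counts = {5: 2, 3: 1, 1: 1}
See 4: counts = {5: 2, 3: 1, 1: 1, 4: 1}
See 3: counts = {5: 2, 3: 2, 1: 1, 4: 1}
See 1: counts = {5: 2, 3: 2, 1: 2, 4: 1}
See 1: counts = {5: 2, 3: 2, 1: 3, 4: 1}

{5: 2, 3: 2, 1: 3, 4: 1}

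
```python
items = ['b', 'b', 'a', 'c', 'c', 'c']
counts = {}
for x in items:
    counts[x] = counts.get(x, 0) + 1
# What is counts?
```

Initial: counts = {}, items = ['b', 'b', 'a', 'c', 'c', 'c']
See 'b': counts = {'b': 1}
See 'b': counts = {'b': 2}
See 'a': counts = {'b': 2, 'a': 1}
See 'c': counts = {'b': 2, 'a': 1, 'c': 1}
See 'c': counts = {'b': 2, 'a': 1, 'c': 2}
See 'c': counts = {'b': 2, 'a': 1, 'c': 3}

{'b': 2, 'a': 1, 'c': 3}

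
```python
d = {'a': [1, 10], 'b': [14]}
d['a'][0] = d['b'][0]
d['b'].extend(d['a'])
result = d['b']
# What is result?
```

After line 1: d = {'a': [1, 10], 'b': [14]}
After line 2 (a[0] = b[0] = 14): d = {'a': [14, 10], 'b': [14]}
After line 3 (b.extend(a) appends [14, 10]): d = {'a': [14, 10], 'b': [14, 14, 10]}
After line 4: result = d['b'] = [14, 14, 10]

[14, 14, 10]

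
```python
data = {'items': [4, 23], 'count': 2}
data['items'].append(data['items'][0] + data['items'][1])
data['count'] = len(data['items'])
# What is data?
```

After line 1: data = {'items': [4, 23], 'count': 2}
After line 2 (append 4 + 23 = 27): data = {'items': [4, 23, 27], 'count': 2}
After line 3 (count = len(items) = 3): data = {'items': [4, 23, 27], 'count': 3}

{'items': [4, 23, 27], 'count': 3}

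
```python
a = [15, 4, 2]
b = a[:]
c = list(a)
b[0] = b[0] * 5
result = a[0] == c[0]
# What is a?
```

After line 1: a = [15, 4, 2]
After line 2 (b = a[:], copy): a = [15, 4, 2], b = [15, 4, 2]
After line 3 (c = list(a) is a copy, new object): c = [15, 4, 2]
After line 4 (b[0] = 15 * 5 = 75; only b mutates (copy)): a = [15, 4, 2], b = [75, 4, 2], c = [15, 4, 2]
After line 5 (a[0] = 15, c[0] = 15; result = True)

[15, 4, 2]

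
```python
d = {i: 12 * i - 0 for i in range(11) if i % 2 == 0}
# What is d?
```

{0: 0, 2: 24, 4: 48, 6: 72, 8: 96, 10: 120}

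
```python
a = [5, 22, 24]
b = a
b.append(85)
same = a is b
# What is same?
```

After line 1: a = [5, 22, 24]
After line 2 (b = a is an alias, same object): a = [5, 22, 24], b = [5, 22, 24]
After line 3 (b.append mutates the shared list): a = [5, 22, 24, 85], b = [5, 22, 24, 85]
After line 4 (same = a is b; same object -> True): same = True

True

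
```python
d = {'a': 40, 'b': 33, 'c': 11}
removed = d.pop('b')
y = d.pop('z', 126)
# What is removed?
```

After line 1: d = {'a': 40, 'b': 33, 'c': 11}
After line 2 (pop 'b' returns 33): d = {'a': 40, 'c': 11}, removed = 33
After line 3 (pop 'z' missing, returns default 126): d = {'a': 40, 'c': 11}, y = 126

33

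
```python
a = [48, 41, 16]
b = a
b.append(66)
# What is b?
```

After line 1: a = [48, 41, 16]
After line 2 (b = a is an alias, same object): a = [48, 41, 16], b = [48, 41, 16]
After line 3 (b.append mutates the shared list): a = [48, 41, 16, 66], b = [48, 41, 16, 66]

[48, 41, 16, 66]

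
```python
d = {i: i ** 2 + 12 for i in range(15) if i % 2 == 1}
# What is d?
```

{1: 13, 3: 21, 5: 37, 7: 61, 9: 93, 11: 133, 13: 181}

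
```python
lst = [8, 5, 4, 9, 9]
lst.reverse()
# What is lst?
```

[9, 9, 4, 5, 8]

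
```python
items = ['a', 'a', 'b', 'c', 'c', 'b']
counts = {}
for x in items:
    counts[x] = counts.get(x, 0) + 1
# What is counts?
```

Initial: counts = {}, items = ['a', 'a', 'b', 'c', 'c', 'b']
See 'a': counts = {'a': 1}
See 'a': counts = {'a': 2}
See 'b': counts = {'a': 2, 'b': 1}
See 'c': counts = {'a': 2, 'b': 1, 'c': 1}
See 'c': counts = {'a': 2, 'b': 1, 'c': 2}
See 'b': counts = {'a': 2, 'b': 2, 'c': 2}

{'a': 2, 'b': 2, 'c': 2}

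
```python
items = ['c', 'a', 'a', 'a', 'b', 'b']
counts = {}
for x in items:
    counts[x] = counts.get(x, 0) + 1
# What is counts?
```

Initial: counts = {}, items = ['c', 'a', 'a', 'a', 'b', 'b']
See 'c': counts = {'c': 1}
See 'a': counts = {'c': 1, 'a': 1}
See 'a': counts = {'c': 1, 'a': 2}
See 'a': counts = {'c': 1, 'a': 3}
See 'b': counts = {'c': 1, 'a': 3, 'b': 1}
See 'b': counts = {'c': 1, 'a': 3, 'b': 2}

{'c': 1, 'a': 3, 'b': 2}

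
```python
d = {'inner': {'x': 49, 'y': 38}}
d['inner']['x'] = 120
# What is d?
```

After line 1: d = {'inner': {'x': 49, 'y': 38}}
After line 2 (inner x overwritten): d = {'inner': {'x': 120, 'y': 38}}

{'inner': {'x': 120, 'y': 38}}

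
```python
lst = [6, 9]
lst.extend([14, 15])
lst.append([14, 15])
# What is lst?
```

After line 1: lst = [6, 9]
After line 2 (extend unpacks [14, 15]): lst = [6, 9, 14, 15]
After line 3 (append adds [14, 15] as single element): lst = [6, 9, 14, 15, [14, 15]]

[6, 9, 14, 15, [14, 15]]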